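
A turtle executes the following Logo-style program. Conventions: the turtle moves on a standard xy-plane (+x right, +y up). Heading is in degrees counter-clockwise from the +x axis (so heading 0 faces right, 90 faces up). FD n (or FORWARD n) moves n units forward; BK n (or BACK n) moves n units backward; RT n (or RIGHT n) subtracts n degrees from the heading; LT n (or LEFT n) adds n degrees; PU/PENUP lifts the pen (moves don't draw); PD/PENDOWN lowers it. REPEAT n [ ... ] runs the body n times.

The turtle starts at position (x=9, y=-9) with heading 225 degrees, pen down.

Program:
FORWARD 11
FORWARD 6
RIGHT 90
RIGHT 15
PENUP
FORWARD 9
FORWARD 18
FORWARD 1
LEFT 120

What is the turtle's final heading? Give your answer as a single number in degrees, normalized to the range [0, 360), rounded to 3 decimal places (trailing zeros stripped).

Executing turtle program step by step:
Start: pos=(9,-9), heading=225, pen down
FD 11: (9,-9) -> (1.222,-16.778) [heading=225, draw]
FD 6: (1.222,-16.778) -> (-3.021,-21.021) [heading=225, draw]
RT 90: heading 225 -> 135
RT 15: heading 135 -> 120
PU: pen up
FD 9: (-3.021,-21.021) -> (-7.521,-13.227) [heading=120, move]
FD 18: (-7.521,-13.227) -> (-16.521,2.362) [heading=120, move]
FD 1: (-16.521,2.362) -> (-17.021,3.228) [heading=120, move]
LT 120: heading 120 -> 240
Final: pos=(-17.021,3.228), heading=240, 2 segment(s) drawn

Answer: 240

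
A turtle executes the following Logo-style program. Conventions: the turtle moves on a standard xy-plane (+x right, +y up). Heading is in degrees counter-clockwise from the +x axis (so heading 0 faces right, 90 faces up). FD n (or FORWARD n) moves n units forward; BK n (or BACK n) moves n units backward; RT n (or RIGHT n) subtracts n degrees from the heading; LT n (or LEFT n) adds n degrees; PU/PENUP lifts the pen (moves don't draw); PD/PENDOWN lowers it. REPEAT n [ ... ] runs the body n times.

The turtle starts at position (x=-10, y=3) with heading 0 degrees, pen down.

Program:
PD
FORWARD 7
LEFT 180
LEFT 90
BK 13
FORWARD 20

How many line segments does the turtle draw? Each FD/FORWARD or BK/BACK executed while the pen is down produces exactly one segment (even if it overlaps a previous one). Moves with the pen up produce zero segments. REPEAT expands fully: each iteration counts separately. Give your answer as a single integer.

Answer: 3

Derivation:
Executing turtle program step by step:
Start: pos=(-10,3), heading=0, pen down
PD: pen down
FD 7: (-10,3) -> (-3,3) [heading=0, draw]
LT 180: heading 0 -> 180
LT 90: heading 180 -> 270
BK 13: (-3,3) -> (-3,16) [heading=270, draw]
FD 20: (-3,16) -> (-3,-4) [heading=270, draw]
Final: pos=(-3,-4), heading=270, 3 segment(s) drawn
Segments drawn: 3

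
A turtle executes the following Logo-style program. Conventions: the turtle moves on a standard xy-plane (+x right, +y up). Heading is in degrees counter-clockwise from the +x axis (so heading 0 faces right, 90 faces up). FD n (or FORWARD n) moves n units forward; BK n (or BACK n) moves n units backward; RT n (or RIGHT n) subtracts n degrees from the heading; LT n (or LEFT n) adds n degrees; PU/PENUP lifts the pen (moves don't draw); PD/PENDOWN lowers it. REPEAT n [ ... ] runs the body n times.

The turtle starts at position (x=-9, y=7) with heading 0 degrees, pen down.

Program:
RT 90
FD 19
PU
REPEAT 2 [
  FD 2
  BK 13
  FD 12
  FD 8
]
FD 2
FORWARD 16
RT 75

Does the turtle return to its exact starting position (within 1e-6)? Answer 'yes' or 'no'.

Executing turtle program step by step:
Start: pos=(-9,7), heading=0, pen down
RT 90: heading 0 -> 270
FD 19: (-9,7) -> (-9,-12) [heading=270, draw]
PU: pen up
REPEAT 2 [
  -- iteration 1/2 --
  FD 2: (-9,-12) -> (-9,-14) [heading=270, move]
  BK 13: (-9,-14) -> (-9,-1) [heading=270, move]
  FD 12: (-9,-1) -> (-9,-13) [heading=270, move]
  FD 8: (-9,-13) -> (-9,-21) [heading=270, move]
  -- iteration 2/2 --
  FD 2: (-9,-21) -> (-9,-23) [heading=270, move]
  BK 13: (-9,-23) -> (-9,-10) [heading=270, move]
  FD 12: (-9,-10) -> (-9,-22) [heading=270, move]
  FD 8: (-9,-22) -> (-9,-30) [heading=270, move]
]
FD 2: (-9,-30) -> (-9,-32) [heading=270, move]
FD 16: (-9,-32) -> (-9,-48) [heading=270, move]
RT 75: heading 270 -> 195
Final: pos=(-9,-48), heading=195, 1 segment(s) drawn

Start position: (-9, 7)
Final position: (-9, -48)
Distance = 55; >= 1e-6 -> NOT closed

Answer: no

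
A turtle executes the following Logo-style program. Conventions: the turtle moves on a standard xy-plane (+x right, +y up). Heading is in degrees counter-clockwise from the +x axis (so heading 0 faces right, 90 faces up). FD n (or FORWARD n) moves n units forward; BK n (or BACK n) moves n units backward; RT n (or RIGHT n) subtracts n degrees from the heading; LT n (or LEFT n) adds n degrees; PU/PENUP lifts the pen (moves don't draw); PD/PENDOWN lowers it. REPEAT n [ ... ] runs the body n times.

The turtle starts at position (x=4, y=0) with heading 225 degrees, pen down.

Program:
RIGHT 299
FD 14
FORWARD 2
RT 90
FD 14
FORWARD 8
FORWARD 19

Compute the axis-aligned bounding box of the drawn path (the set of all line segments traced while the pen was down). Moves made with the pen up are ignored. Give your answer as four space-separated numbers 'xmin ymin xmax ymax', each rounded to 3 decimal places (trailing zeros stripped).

Executing turtle program step by step:
Start: pos=(4,0), heading=225, pen down
RT 299: heading 225 -> 286
FD 14: (4,0) -> (7.859,-13.458) [heading=286, draw]
FD 2: (7.859,-13.458) -> (8.41,-15.38) [heading=286, draw]
RT 90: heading 286 -> 196
FD 14: (8.41,-15.38) -> (-5.047,-19.239) [heading=196, draw]
FD 8: (-5.047,-19.239) -> (-12.738,-21.444) [heading=196, draw]
FD 19: (-12.738,-21.444) -> (-31.002,-26.681) [heading=196, draw]
Final: pos=(-31.002,-26.681), heading=196, 5 segment(s) drawn

Segment endpoints: x in {-31.002, -12.738, -5.047, 4, 7.859, 8.41}, y in {-26.681, -21.444, -19.239, -15.38, -13.458, 0}
xmin=-31.002, ymin=-26.681, xmax=8.41, ymax=0

Answer: -31.002 -26.681 8.41 0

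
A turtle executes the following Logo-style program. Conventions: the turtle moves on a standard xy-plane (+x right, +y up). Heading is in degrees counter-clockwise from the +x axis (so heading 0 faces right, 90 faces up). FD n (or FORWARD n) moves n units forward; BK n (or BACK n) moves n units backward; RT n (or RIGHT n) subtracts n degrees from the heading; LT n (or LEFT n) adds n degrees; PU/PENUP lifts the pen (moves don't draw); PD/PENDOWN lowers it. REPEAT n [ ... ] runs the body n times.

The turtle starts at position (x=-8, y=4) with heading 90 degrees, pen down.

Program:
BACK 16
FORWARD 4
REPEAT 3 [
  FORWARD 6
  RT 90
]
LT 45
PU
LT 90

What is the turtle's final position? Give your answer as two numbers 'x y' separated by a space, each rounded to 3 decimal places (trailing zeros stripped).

Answer: -2 -8

Derivation:
Executing turtle program step by step:
Start: pos=(-8,4), heading=90, pen down
BK 16: (-8,4) -> (-8,-12) [heading=90, draw]
FD 4: (-8,-12) -> (-8,-8) [heading=90, draw]
REPEAT 3 [
  -- iteration 1/3 --
  FD 6: (-8,-8) -> (-8,-2) [heading=90, draw]
  RT 90: heading 90 -> 0
  -- iteration 2/3 --
  FD 6: (-8,-2) -> (-2,-2) [heading=0, draw]
  RT 90: heading 0 -> 270
  -- iteration 3/3 --
  FD 6: (-2,-2) -> (-2,-8) [heading=270, draw]
  RT 90: heading 270 -> 180
]
LT 45: heading 180 -> 225
PU: pen up
LT 90: heading 225 -> 315
Final: pos=(-2,-8), heading=315, 5 segment(s) drawn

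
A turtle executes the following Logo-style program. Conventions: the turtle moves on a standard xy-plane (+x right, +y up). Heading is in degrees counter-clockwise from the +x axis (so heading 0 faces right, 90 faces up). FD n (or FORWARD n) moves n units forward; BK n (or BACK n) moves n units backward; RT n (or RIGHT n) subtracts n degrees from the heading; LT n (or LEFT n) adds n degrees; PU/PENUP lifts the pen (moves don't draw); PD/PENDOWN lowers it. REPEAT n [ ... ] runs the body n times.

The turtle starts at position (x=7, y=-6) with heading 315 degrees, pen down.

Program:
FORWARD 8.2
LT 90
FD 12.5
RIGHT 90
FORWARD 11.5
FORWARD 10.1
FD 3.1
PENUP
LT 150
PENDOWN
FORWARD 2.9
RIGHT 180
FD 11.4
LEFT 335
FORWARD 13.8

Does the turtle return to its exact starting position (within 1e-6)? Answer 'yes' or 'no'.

Executing turtle program step by step:
Start: pos=(7,-6), heading=315, pen down
FD 8.2: (7,-6) -> (12.798,-11.798) [heading=315, draw]
LT 90: heading 315 -> 45
FD 12.5: (12.798,-11.798) -> (21.637,-2.959) [heading=45, draw]
RT 90: heading 45 -> 315
FD 11.5: (21.637,-2.959) -> (29.769,-11.091) [heading=315, draw]
FD 10.1: (29.769,-11.091) -> (36.911,-18.233) [heading=315, draw]
FD 3.1: (36.911,-18.233) -> (39.103,-20.425) [heading=315, draw]
PU: pen up
LT 150: heading 315 -> 105
PD: pen down
FD 2.9: (39.103,-20.425) -> (38.352,-17.624) [heading=105, draw]
RT 180: heading 105 -> 285
FD 11.4: (38.352,-17.624) -> (41.303,-28.635) [heading=285, draw]
LT 335: heading 285 -> 260
FD 13.8: (41.303,-28.635) -> (38.906,-42.226) [heading=260, draw]
Final: pos=(38.906,-42.226), heading=260, 8 segment(s) drawn

Start position: (7, -6)
Final position: (38.906, -42.226)
Distance = 48.273; >= 1e-6 -> NOT closed

Answer: no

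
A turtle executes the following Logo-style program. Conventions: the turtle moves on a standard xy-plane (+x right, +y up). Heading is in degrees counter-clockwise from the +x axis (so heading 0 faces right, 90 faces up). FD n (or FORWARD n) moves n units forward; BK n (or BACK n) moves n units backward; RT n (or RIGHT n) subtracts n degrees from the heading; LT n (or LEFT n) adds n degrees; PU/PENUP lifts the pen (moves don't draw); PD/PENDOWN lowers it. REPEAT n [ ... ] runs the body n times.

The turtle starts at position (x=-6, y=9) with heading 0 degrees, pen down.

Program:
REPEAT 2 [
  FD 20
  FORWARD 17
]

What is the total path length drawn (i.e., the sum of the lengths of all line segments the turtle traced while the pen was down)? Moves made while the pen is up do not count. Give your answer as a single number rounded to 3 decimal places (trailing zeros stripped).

Executing turtle program step by step:
Start: pos=(-6,9), heading=0, pen down
REPEAT 2 [
  -- iteration 1/2 --
  FD 20: (-6,9) -> (14,9) [heading=0, draw]
  FD 17: (14,9) -> (31,9) [heading=0, draw]
  -- iteration 2/2 --
  FD 20: (31,9) -> (51,9) [heading=0, draw]
  FD 17: (51,9) -> (68,9) [heading=0, draw]
]
Final: pos=(68,9), heading=0, 4 segment(s) drawn

Segment lengths:
  seg 1: (-6,9) -> (14,9), length = 20
  seg 2: (14,9) -> (31,9), length = 17
  seg 3: (31,9) -> (51,9), length = 20
  seg 4: (51,9) -> (68,9), length = 17
Total = 74

Answer: 74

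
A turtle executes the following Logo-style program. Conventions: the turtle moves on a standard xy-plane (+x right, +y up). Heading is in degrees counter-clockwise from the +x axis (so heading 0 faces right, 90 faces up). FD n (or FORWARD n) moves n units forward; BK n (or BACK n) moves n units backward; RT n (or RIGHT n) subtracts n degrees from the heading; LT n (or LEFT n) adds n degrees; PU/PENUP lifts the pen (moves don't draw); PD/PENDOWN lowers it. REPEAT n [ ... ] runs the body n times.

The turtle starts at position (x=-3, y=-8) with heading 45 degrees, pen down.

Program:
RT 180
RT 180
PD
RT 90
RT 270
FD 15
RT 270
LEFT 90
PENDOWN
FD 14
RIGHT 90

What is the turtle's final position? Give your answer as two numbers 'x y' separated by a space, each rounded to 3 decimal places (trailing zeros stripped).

Answer: -2.293 -7.293

Derivation:
Executing turtle program step by step:
Start: pos=(-3,-8), heading=45, pen down
RT 180: heading 45 -> 225
RT 180: heading 225 -> 45
PD: pen down
RT 90: heading 45 -> 315
RT 270: heading 315 -> 45
FD 15: (-3,-8) -> (7.607,2.607) [heading=45, draw]
RT 270: heading 45 -> 135
LT 90: heading 135 -> 225
PD: pen down
FD 14: (7.607,2.607) -> (-2.293,-7.293) [heading=225, draw]
RT 90: heading 225 -> 135
Final: pos=(-2.293,-7.293), heading=135, 2 segment(s) drawn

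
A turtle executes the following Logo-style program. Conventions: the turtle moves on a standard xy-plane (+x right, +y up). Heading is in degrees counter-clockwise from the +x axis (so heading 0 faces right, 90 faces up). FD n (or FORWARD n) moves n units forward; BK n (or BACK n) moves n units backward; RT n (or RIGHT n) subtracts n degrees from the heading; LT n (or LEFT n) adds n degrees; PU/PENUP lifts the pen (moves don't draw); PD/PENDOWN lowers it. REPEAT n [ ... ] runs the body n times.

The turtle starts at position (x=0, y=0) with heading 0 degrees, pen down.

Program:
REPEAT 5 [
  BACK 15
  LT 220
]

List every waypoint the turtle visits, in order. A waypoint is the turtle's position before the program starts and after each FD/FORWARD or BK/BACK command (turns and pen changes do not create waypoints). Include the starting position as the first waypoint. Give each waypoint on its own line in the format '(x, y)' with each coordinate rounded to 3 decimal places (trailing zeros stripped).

Executing turtle program step by step:
Start: pos=(0,0), heading=0, pen down
REPEAT 5 [
  -- iteration 1/5 --
  BK 15: (0,0) -> (-15,0) [heading=0, draw]
  LT 220: heading 0 -> 220
  -- iteration 2/5 --
  BK 15: (-15,0) -> (-3.509,9.642) [heading=220, draw]
  LT 220: heading 220 -> 80
  -- iteration 3/5 --
  BK 15: (-3.509,9.642) -> (-6.114,-5.13) [heading=80, draw]
  LT 220: heading 80 -> 300
  -- iteration 4/5 --
  BK 15: (-6.114,-5.13) -> (-13.614,7.86) [heading=300, draw]
  LT 220: heading 300 -> 160
  -- iteration 5/5 --
  BK 15: (-13.614,7.86) -> (0.481,2.73) [heading=160, draw]
  LT 220: heading 160 -> 20
]
Final: pos=(0.481,2.73), heading=20, 5 segment(s) drawn
Waypoints (6 total):
(0, 0)
(-15, 0)
(-3.509, 9.642)
(-6.114, -5.13)
(-13.614, 7.86)
(0.481, 2.73)

Answer: (0, 0)
(-15, 0)
(-3.509, 9.642)
(-6.114, -5.13)
(-13.614, 7.86)
(0.481, 2.73)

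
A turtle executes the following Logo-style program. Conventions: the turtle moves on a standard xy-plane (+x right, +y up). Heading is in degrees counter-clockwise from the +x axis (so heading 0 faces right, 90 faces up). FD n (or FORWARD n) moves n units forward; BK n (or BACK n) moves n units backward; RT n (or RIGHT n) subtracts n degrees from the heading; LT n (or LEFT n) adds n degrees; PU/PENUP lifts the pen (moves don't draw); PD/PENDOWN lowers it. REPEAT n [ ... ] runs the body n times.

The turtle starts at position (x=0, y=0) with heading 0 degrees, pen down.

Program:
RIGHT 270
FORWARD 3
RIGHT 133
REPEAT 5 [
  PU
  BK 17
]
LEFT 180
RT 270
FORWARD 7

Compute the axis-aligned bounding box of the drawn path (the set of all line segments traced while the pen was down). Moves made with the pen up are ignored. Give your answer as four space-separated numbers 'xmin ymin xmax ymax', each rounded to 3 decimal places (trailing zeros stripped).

Executing turtle program step by step:
Start: pos=(0,0), heading=0, pen down
RT 270: heading 0 -> 90
FD 3: (0,0) -> (0,3) [heading=90, draw]
RT 133: heading 90 -> 317
REPEAT 5 [
  -- iteration 1/5 --
  PU: pen up
  BK 17: (0,3) -> (-12.433,14.594) [heading=317, move]
  -- iteration 2/5 --
  PU: pen up
  BK 17: (-12.433,14.594) -> (-24.866,26.188) [heading=317, move]
  -- iteration 3/5 --
  PU: pen up
  BK 17: (-24.866,26.188) -> (-37.299,37.782) [heading=317, move]
  -- iteration 4/5 --
  PU: pen up
  BK 17: (-37.299,37.782) -> (-49.732,49.376) [heading=317, move]
  -- iteration 5/5 --
  PU: pen up
  BK 17: (-49.732,49.376) -> (-62.165,60.97) [heading=317, move]
]
LT 180: heading 317 -> 137
RT 270: heading 137 -> 227
FD 7: (-62.165,60.97) -> (-66.939,55.85) [heading=227, move]
Final: pos=(-66.939,55.85), heading=227, 1 segment(s) drawn

Segment endpoints: x in {0, 0}, y in {0, 3}
xmin=0, ymin=0, xmax=0, ymax=3

Answer: 0 0 0 3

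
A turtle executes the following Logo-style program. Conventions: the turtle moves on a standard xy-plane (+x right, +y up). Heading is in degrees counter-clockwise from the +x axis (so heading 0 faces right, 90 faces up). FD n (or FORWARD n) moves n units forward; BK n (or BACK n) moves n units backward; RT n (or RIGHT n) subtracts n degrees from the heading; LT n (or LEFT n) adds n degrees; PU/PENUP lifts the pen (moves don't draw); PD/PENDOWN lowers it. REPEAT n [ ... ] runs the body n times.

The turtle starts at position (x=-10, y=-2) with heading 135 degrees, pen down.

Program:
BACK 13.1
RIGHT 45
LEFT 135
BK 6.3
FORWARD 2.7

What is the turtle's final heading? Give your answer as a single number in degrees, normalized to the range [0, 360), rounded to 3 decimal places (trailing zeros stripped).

Answer: 225

Derivation:
Executing turtle program step by step:
Start: pos=(-10,-2), heading=135, pen down
BK 13.1: (-10,-2) -> (-0.737,-11.263) [heading=135, draw]
RT 45: heading 135 -> 90
LT 135: heading 90 -> 225
BK 6.3: (-0.737,-11.263) -> (3.718,-6.808) [heading=225, draw]
FD 2.7: (3.718,-6.808) -> (1.809,-8.718) [heading=225, draw]
Final: pos=(1.809,-8.718), heading=225, 3 segment(s) drawn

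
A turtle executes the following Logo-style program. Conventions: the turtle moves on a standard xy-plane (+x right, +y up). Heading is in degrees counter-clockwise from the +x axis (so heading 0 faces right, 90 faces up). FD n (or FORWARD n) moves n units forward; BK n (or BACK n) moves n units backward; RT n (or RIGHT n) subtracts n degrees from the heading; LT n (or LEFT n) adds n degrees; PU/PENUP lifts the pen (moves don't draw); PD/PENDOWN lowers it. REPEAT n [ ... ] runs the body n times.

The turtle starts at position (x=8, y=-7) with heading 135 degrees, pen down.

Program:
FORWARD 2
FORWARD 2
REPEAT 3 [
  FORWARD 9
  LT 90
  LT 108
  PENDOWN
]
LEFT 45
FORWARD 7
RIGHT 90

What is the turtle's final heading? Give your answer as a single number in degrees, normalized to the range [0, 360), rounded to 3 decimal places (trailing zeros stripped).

Executing turtle program step by step:
Start: pos=(8,-7), heading=135, pen down
FD 2: (8,-7) -> (6.586,-5.586) [heading=135, draw]
FD 2: (6.586,-5.586) -> (5.172,-4.172) [heading=135, draw]
REPEAT 3 [
  -- iteration 1/3 --
  FD 9: (5.172,-4.172) -> (-1.192,2.192) [heading=135, draw]
  LT 90: heading 135 -> 225
  LT 108: heading 225 -> 333
  PD: pen down
  -- iteration 2/3 --
  FD 9: (-1.192,2.192) -> (6.827,-1.894) [heading=333, draw]
  LT 90: heading 333 -> 63
  LT 108: heading 63 -> 171
  PD: pen down
  -- iteration 3/3 --
  FD 9: (6.827,-1.894) -> (-2.063,-0.486) [heading=171, draw]
  LT 90: heading 171 -> 261
  LT 108: heading 261 -> 9
  PD: pen down
]
LT 45: heading 9 -> 54
FD 7: (-2.063,-0.486) -> (2.052,5.178) [heading=54, draw]
RT 90: heading 54 -> 324
Final: pos=(2.052,5.178), heading=324, 6 segment(s) drawn

Answer: 324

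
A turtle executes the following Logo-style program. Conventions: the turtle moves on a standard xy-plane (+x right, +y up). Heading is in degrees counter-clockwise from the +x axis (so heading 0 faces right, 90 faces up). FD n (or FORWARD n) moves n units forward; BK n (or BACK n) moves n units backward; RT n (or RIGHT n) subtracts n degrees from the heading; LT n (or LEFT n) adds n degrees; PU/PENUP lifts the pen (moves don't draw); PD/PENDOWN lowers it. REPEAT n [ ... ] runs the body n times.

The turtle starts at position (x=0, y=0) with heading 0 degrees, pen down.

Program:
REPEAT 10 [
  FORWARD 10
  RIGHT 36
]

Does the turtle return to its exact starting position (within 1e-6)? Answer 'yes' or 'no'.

Executing turtle program step by step:
Start: pos=(0,0), heading=0, pen down
REPEAT 10 [
  -- iteration 1/10 --
  FD 10: (0,0) -> (10,0) [heading=0, draw]
  RT 36: heading 0 -> 324
  -- iteration 2/10 --
  FD 10: (10,0) -> (18.09,-5.878) [heading=324, draw]
  RT 36: heading 324 -> 288
  -- iteration 3/10 --
  FD 10: (18.09,-5.878) -> (21.18,-15.388) [heading=288, draw]
  RT 36: heading 288 -> 252
  -- iteration 4/10 --
  FD 10: (21.18,-15.388) -> (18.09,-24.899) [heading=252, draw]
  RT 36: heading 252 -> 216
  -- iteration 5/10 --
  FD 10: (18.09,-24.899) -> (10,-30.777) [heading=216, draw]
  RT 36: heading 216 -> 180
  -- iteration 6/10 --
  FD 10: (10,-30.777) -> (0,-30.777) [heading=180, draw]
  RT 36: heading 180 -> 144
  -- iteration 7/10 --
  FD 10: (0,-30.777) -> (-8.09,-24.899) [heading=144, draw]
  RT 36: heading 144 -> 108
  -- iteration 8/10 --
  FD 10: (-8.09,-24.899) -> (-11.18,-15.388) [heading=108, draw]
  RT 36: heading 108 -> 72
  -- iteration 9/10 --
  FD 10: (-11.18,-15.388) -> (-8.09,-5.878) [heading=72, draw]
  RT 36: heading 72 -> 36
  -- iteration 10/10 --
  FD 10: (-8.09,-5.878) -> (0,0) [heading=36, draw]
  RT 36: heading 36 -> 0
]
Final: pos=(0,0), heading=0, 10 segment(s) drawn

Start position: (0, 0)
Final position: (0, 0)
Distance = 0; < 1e-6 -> CLOSED

Answer: yes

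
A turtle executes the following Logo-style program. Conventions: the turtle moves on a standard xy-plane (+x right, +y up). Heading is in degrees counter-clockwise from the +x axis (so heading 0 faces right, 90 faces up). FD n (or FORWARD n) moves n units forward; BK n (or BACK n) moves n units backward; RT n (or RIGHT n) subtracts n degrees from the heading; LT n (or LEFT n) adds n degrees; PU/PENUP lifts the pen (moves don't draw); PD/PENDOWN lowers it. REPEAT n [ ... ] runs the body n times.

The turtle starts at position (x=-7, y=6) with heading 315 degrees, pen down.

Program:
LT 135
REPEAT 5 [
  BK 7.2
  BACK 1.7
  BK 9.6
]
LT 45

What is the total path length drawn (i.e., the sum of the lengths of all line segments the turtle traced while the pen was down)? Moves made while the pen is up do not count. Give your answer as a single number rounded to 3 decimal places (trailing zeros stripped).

Answer: 92.5

Derivation:
Executing turtle program step by step:
Start: pos=(-7,6), heading=315, pen down
LT 135: heading 315 -> 90
REPEAT 5 [
  -- iteration 1/5 --
  BK 7.2: (-7,6) -> (-7,-1.2) [heading=90, draw]
  BK 1.7: (-7,-1.2) -> (-7,-2.9) [heading=90, draw]
  BK 9.6: (-7,-2.9) -> (-7,-12.5) [heading=90, draw]
  -- iteration 2/5 --
  BK 7.2: (-7,-12.5) -> (-7,-19.7) [heading=90, draw]
  BK 1.7: (-7,-19.7) -> (-7,-21.4) [heading=90, draw]
  BK 9.6: (-7,-21.4) -> (-7,-31) [heading=90, draw]
  -- iteration 3/5 --
  BK 7.2: (-7,-31) -> (-7,-38.2) [heading=90, draw]
  BK 1.7: (-7,-38.2) -> (-7,-39.9) [heading=90, draw]
  BK 9.6: (-7,-39.9) -> (-7,-49.5) [heading=90, draw]
  -- iteration 4/5 --
  BK 7.2: (-7,-49.5) -> (-7,-56.7) [heading=90, draw]
  BK 1.7: (-7,-56.7) -> (-7,-58.4) [heading=90, draw]
  BK 9.6: (-7,-58.4) -> (-7,-68) [heading=90, draw]
  -- iteration 5/5 --
  BK 7.2: (-7,-68) -> (-7,-75.2) [heading=90, draw]
  BK 1.7: (-7,-75.2) -> (-7,-76.9) [heading=90, draw]
  BK 9.6: (-7,-76.9) -> (-7,-86.5) [heading=90, draw]
]
LT 45: heading 90 -> 135
Final: pos=(-7,-86.5), heading=135, 15 segment(s) drawn

Segment lengths:
  seg 1: (-7,6) -> (-7,-1.2), length = 7.2
  seg 2: (-7,-1.2) -> (-7,-2.9), length = 1.7
  seg 3: (-7,-2.9) -> (-7,-12.5), length = 9.6
  seg 4: (-7,-12.5) -> (-7,-19.7), length = 7.2
  seg 5: (-7,-19.7) -> (-7,-21.4), length = 1.7
  seg 6: (-7,-21.4) -> (-7,-31), length = 9.6
  seg 7: (-7,-31) -> (-7,-38.2), length = 7.2
  seg 8: (-7,-38.2) -> (-7,-39.9), length = 1.7
  seg 9: (-7,-39.9) -> (-7,-49.5), length = 9.6
  seg 10: (-7,-49.5) -> (-7,-56.7), length = 7.2
  seg 11: (-7,-56.7) -> (-7,-58.4), length = 1.7
  seg 12: (-7,-58.4) -> (-7,-68), length = 9.6
  seg 13: (-7,-68) -> (-7,-75.2), length = 7.2
  seg 14: (-7,-75.2) -> (-7,-76.9), length = 1.7
  seg 15: (-7,-76.9) -> (-7,-86.5), length = 9.6
Total = 92.5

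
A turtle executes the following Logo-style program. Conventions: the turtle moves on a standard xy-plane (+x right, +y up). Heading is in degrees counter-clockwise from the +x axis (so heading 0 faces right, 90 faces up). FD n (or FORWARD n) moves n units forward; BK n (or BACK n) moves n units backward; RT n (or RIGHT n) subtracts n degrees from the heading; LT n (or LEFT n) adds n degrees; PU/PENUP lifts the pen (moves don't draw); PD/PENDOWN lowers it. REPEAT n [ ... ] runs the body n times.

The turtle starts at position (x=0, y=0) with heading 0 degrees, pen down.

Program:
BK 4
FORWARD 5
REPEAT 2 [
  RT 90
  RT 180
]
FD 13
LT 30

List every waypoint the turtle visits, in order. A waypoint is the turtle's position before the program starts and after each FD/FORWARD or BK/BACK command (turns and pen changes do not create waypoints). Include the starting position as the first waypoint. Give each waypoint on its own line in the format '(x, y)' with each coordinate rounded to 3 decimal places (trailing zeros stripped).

Executing turtle program step by step:
Start: pos=(0,0), heading=0, pen down
BK 4: (0,0) -> (-4,0) [heading=0, draw]
FD 5: (-4,0) -> (1,0) [heading=0, draw]
REPEAT 2 [
  -- iteration 1/2 --
  RT 90: heading 0 -> 270
  RT 180: heading 270 -> 90
  -- iteration 2/2 --
  RT 90: heading 90 -> 0
  RT 180: heading 0 -> 180
]
FD 13: (1,0) -> (-12,0) [heading=180, draw]
LT 30: heading 180 -> 210
Final: pos=(-12,0), heading=210, 3 segment(s) drawn
Waypoints (4 total):
(0, 0)
(-4, 0)
(1, 0)
(-12, 0)

Answer: (0, 0)
(-4, 0)
(1, 0)
(-12, 0)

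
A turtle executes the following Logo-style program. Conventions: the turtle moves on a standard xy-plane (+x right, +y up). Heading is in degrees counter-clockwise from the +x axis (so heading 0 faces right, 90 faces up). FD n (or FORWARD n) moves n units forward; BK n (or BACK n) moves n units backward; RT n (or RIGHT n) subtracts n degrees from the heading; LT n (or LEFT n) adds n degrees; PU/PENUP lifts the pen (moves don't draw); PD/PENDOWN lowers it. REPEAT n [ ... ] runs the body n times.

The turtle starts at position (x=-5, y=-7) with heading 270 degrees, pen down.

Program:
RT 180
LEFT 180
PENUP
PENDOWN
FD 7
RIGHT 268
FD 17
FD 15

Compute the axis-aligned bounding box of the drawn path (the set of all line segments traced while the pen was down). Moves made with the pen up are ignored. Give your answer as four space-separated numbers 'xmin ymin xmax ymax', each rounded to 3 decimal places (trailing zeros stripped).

Executing turtle program step by step:
Start: pos=(-5,-7), heading=270, pen down
RT 180: heading 270 -> 90
LT 180: heading 90 -> 270
PU: pen up
PD: pen down
FD 7: (-5,-7) -> (-5,-14) [heading=270, draw]
RT 268: heading 270 -> 2
FD 17: (-5,-14) -> (11.99,-13.407) [heading=2, draw]
FD 15: (11.99,-13.407) -> (26.981,-12.883) [heading=2, draw]
Final: pos=(26.981,-12.883), heading=2, 3 segment(s) drawn

Segment endpoints: x in {-5, -5, 11.99, 26.981}, y in {-14, -13.407, -12.883, -7}
xmin=-5, ymin=-14, xmax=26.981, ymax=-7

Answer: -5 -14 26.981 -7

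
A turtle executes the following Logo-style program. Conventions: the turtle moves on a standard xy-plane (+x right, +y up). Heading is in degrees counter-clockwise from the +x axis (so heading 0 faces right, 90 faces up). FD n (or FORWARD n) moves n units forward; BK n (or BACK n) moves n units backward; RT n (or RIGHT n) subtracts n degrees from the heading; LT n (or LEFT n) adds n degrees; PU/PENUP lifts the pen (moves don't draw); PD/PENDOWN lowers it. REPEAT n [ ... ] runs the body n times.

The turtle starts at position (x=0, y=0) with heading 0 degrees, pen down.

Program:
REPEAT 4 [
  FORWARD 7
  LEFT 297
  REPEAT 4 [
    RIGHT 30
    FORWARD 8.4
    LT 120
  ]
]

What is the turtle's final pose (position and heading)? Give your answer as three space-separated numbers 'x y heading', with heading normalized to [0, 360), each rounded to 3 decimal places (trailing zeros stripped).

Executing turtle program step by step:
Start: pos=(0,0), heading=0, pen down
REPEAT 4 [
  -- iteration 1/4 --
  FD 7: (0,0) -> (7,0) [heading=0, draw]
  LT 297: heading 0 -> 297
  REPEAT 4 [
    -- iteration 1/4 --
    RT 30: heading 297 -> 267
    FD 8.4: (7,0) -> (6.56,-8.388) [heading=267, draw]
    LT 120: heading 267 -> 27
    -- iteration 2/4 --
    RT 30: heading 27 -> 357
    FD 8.4: (6.56,-8.388) -> (14.949,-8.828) [heading=357, draw]
    LT 120: heading 357 -> 117
    -- iteration 3/4 --
    RT 30: heading 117 -> 87
    FD 8.4: (14.949,-8.828) -> (15.388,-0.44) [heading=87, draw]
    LT 120: heading 87 -> 207
    -- iteration 4/4 --
    RT 30: heading 207 -> 177
    FD 8.4: (15.388,-0.44) -> (7,0) [heading=177, draw]
    LT 120: heading 177 -> 297
  ]
  -- iteration 2/4 --
  FD 7: (7,0) -> (10.178,-6.237) [heading=297, draw]
  LT 297: heading 297 -> 234
  REPEAT 4 [
    -- iteration 1/4 --
    RT 30: heading 234 -> 204
    FD 8.4: (10.178,-6.237) -> (2.504,-9.654) [heading=204, draw]
    LT 120: heading 204 -> 324
    -- iteration 2/4 --
    RT 30: heading 324 -> 294
    FD 8.4: (2.504,-9.654) -> (5.921,-17.327) [heading=294, draw]
    LT 120: heading 294 -> 54
    -- iteration 3/4 --
    RT 30: heading 54 -> 24
    FD 8.4: (5.921,-17.327) -> (13.595,-13.911) [heading=24, draw]
    LT 120: heading 24 -> 144
    -- iteration 4/4 --
    RT 30: heading 144 -> 114
    FD 8.4: (13.595,-13.911) -> (10.178,-6.237) [heading=114, draw]
    LT 120: heading 114 -> 234
  ]
  -- iteration 3/4 --
  FD 7: (10.178,-6.237) -> (6.063,-11.9) [heading=234, draw]
  LT 297: heading 234 -> 171
  REPEAT 4 [
    -- iteration 1/4 --
    RT 30: heading 171 -> 141
    FD 8.4: (6.063,-11.9) -> (-0.465,-6.614) [heading=141, draw]
    LT 120: heading 141 -> 261
    -- iteration 2/4 --
    RT 30: heading 261 -> 231
    FD 8.4: (-0.465,-6.614) -> (-5.751,-13.142) [heading=231, draw]
    LT 120: heading 231 -> 351
    -- iteration 3/4 --
    RT 30: heading 351 -> 321
    FD 8.4: (-5.751,-13.142) -> (0.777,-18.428) [heading=321, draw]
    LT 120: heading 321 -> 81
    -- iteration 4/4 --
    RT 30: heading 81 -> 51
    FD 8.4: (0.777,-18.428) -> (6.063,-11.9) [heading=51, draw]
    LT 120: heading 51 -> 171
  ]
  -- iteration 4/4 --
  FD 7: (6.063,-11.9) -> (-0.85,-10.805) [heading=171, draw]
  LT 297: heading 171 -> 108
  REPEAT 4 [
    -- iteration 1/4 --
    RT 30: heading 108 -> 78
    FD 8.4: (-0.85,-10.805) -> (0.896,-2.589) [heading=78, draw]
    LT 120: heading 78 -> 198
    -- iteration 2/4 --
    RT 30: heading 198 -> 168
    FD 8.4: (0.896,-2.589) -> (-7.32,-0.842) [heading=168, draw]
    LT 120: heading 168 -> 288
    -- iteration 3/4 --
    RT 30: heading 288 -> 258
    FD 8.4: (-7.32,-0.842) -> (-9.067,-9.059) [heading=258, draw]
    LT 120: heading 258 -> 18
    -- iteration 4/4 --
    RT 30: heading 18 -> 348
    FD 8.4: (-9.067,-9.059) -> (-0.85,-10.805) [heading=348, draw]
    LT 120: heading 348 -> 108
  ]
]
Final: pos=(-0.85,-10.805), heading=108, 20 segment(s) drawn

Answer: -0.85 -10.805 108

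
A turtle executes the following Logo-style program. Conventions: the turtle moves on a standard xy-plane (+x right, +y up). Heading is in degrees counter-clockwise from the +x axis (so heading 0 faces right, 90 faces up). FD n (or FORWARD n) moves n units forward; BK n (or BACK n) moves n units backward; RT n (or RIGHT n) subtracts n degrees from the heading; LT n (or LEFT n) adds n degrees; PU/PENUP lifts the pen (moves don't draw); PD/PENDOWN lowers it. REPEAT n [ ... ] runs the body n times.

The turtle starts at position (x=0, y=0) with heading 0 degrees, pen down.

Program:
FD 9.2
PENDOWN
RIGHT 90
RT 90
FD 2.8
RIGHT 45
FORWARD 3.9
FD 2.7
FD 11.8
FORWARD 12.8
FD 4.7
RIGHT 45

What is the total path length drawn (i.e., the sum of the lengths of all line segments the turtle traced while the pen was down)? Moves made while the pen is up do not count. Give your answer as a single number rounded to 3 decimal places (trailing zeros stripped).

Answer: 47.9

Derivation:
Executing turtle program step by step:
Start: pos=(0,0), heading=0, pen down
FD 9.2: (0,0) -> (9.2,0) [heading=0, draw]
PD: pen down
RT 90: heading 0 -> 270
RT 90: heading 270 -> 180
FD 2.8: (9.2,0) -> (6.4,0) [heading=180, draw]
RT 45: heading 180 -> 135
FD 3.9: (6.4,0) -> (3.642,2.758) [heading=135, draw]
FD 2.7: (3.642,2.758) -> (1.733,4.667) [heading=135, draw]
FD 11.8: (1.733,4.667) -> (-6.611,13.011) [heading=135, draw]
FD 12.8: (-6.611,13.011) -> (-15.662,22.062) [heading=135, draw]
FD 4.7: (-15.662,22.062) -> (-18.985,25.385) [heading=135, draw]
RT 45: heading 135 -> 90
Final: pos=(-18.985,25.385), heading=90, 7 segment(s) drawn

Segment lengths:
  seg 1: (0,0) -> (9.2,0), length = 9.2
  seg 2: (9.2,0) -> (6.4,0), length = 2.8
  seg 3: (6.4,0) -> (3.642,2.758), length = 3.9
  seg 4: (3.642,2.758) -> (1.733,4.667), length = 2.7
  seg 5: (1.733,4.667) -> (-6.611,13.011), length = 11.8
  seg 6: (-6.611,13.011) -> (-15.662,22.062), length = 12.8
  seg 7: (-15.662,22.062) -> (-18.985,25.385), length = 4.7
Total = 47.9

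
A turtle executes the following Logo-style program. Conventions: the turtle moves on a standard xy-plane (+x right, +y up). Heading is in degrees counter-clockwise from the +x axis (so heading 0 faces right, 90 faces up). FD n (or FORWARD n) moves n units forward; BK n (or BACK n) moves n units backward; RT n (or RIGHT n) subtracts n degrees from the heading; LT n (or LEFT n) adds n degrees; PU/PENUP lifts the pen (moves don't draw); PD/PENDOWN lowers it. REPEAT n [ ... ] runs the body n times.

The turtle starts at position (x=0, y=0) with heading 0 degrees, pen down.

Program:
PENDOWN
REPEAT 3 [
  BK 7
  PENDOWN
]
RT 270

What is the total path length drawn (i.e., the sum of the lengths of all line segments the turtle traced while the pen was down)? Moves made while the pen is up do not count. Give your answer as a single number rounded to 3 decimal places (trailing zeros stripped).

Executing turtle program step by step:
Start: pos=(0,0), heading=0, pen down
PD: pen down
REPEAT 3 [
  -- iteration 1/3 --
  BK 7: (0,0) -> (-7,0) [heading=0, draw]
  PD: pen down
  -- iteration 2/3 --
  BK 7: (-7,0) -> (-14,0) [heading=0, draw]
  PD: pen down
  -- iteration 3/3 --
  BK 7: (-14,0) -> (-21,0) [heading=0, draw]
  PD: pen down
]
RT 270: heading 0 -> 90
Final: pos=(-21,0), heading=90, 3 segment(s) drawn

Segment lengths:
  seg 1: (0,0) -> (-7,0), length = 7
  seg 2: (-7,0) -> (-14,0), length = 7
  seg 3: (-14,0) -> (-21,0), length = 7
Total = 21

Answer: 21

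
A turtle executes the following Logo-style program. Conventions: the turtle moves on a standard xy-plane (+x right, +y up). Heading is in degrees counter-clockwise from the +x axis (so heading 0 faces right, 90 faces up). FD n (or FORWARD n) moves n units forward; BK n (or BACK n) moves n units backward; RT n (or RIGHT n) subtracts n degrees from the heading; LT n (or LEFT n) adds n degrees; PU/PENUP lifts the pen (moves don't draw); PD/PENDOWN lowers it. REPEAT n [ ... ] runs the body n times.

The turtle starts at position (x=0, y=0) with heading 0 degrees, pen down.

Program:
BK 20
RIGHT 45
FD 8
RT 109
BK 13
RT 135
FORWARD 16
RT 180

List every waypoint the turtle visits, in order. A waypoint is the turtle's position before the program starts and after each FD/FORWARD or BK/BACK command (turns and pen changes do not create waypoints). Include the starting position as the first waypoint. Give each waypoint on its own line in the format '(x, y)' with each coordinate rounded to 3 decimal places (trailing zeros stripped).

Answer: (0, 0)
(-20, 0)
(-14.343, -5.657)
(-2.659, 0.042)
(2.55, 15.17)

Derivation:
Executing turtle program step by step:
Start: pos=(0,0), heading=0, pen down
BK 20: (0,0) -> (-20,0) [heading=0, draw]
RT 45: heading 0 -> 315
FD 8: (-20,0) -> (-14.343,-5.657) [heading=315, draw]
RT 109: heading 315 -> 206
BK 13: (-14.343,-5.657) -> (-2.659,0.042) [heading=206, draw]
RT 135: heading 206 -> 71
FD 16: (-2.659,0.042) -> (2.55,15.17) [heading=71, draw]
RT 180: heading 71 -> 251
Final: pos=(2.55,15.17), heading=251, 4 segment(s) drawn
Waypoints (5 total):
(0, 0)
(-20, 0)
(-14.343, -5.657)
(-2.659, 0.042)
(2.55, 15.17)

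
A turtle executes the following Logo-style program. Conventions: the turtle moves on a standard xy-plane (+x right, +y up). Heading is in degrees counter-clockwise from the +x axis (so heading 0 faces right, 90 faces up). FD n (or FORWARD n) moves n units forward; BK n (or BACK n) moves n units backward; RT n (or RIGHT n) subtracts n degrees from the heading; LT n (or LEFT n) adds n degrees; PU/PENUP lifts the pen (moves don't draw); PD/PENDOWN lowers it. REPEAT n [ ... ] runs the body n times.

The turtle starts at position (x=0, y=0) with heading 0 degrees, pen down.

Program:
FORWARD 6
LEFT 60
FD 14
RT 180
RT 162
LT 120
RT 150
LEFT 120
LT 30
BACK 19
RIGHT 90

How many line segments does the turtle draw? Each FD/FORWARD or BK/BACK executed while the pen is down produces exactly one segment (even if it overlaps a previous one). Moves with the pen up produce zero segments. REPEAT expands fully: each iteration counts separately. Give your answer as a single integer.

Answer: 3

Derivation:
Executing turtle program step by step:
Start: pos=(0,0), heading=0, pen down
FD 6: (0,0) -> (6,0) [heading=0, draw]
LT 60: heading 0 -> 60
FD 14: (6,0) -> (13,12.124) [heading=60, draw]
RT 180: heading 60 -> 240
RT 162: heading 240 -> 78
LT 120: heading 78 -> 198
RT 150: heading 198 -> 48
LT 120: heading 48 -> 168
LT 30: heading 168 -> 198
BK 19: (13,12.124) -> (31.07,17.996) [heading=198, draw]
RT 90: heading 198 -> 108
Final: pos=(31.07,17.996), heading=108, 3 segment(s) drawn
Segments drawn: 3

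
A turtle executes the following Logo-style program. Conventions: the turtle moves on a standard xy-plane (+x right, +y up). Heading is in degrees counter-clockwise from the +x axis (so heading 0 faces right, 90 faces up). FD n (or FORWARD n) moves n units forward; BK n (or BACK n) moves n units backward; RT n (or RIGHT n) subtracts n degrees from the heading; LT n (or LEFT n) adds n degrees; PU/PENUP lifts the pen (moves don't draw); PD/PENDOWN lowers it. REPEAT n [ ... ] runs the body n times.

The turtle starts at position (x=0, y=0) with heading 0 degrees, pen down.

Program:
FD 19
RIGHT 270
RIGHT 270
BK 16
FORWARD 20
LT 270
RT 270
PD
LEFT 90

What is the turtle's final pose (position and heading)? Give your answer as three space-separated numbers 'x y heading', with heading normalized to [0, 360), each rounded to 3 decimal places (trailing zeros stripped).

Answer: 15 0 270

Derivation:
Executing turtle program step by step:
Start: pos=(0,0), heading=0, pen down
FD 19: (0,0) -> (19,0) [heading=0, draw]
RT 270: heading 0 -> 90
RT 270: heading 90 -> 180
BK 16: (19,0) -> (35,0) [heading=180, draw]
FD 20: (35,0) -> (15,0) [heading=180, draw]
LT 270: heading 180 -> 90
RT 270: heading 90 -> 180
PD: pen down
LT 90: heading 180 -> 270
Final: pos=(15,0), heading=270, 3 segment(s) drawn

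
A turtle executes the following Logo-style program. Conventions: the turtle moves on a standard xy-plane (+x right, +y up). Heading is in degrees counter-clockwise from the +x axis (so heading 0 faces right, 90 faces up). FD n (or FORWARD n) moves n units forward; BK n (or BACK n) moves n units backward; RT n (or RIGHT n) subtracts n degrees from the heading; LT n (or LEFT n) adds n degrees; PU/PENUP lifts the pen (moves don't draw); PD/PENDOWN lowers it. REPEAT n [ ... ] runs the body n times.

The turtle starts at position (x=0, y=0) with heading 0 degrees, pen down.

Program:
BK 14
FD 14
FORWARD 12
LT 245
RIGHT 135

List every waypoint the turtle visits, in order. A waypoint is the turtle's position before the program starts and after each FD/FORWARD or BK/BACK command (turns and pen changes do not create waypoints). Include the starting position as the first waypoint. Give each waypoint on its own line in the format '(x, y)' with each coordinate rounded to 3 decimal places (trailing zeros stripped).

Answer: (0, 0)
(-14, 0)
(0, 0)
(12, 0)

Derivation:
Executing turtle program step by step:
Start: pos=(0,0), heading=0, pen down
BK 14: (0,0) -> (-14,0) [heading=0, draw]
FD 14: (-14,0) -> (0,0) [heading=0, draw]
FD 12: (0,0) -> (12,0) [heading=0, draw]
LT 245: heading 0 -> 245
RT 135: heading 245 -> 110
Final: pos=(12,0), heading=110, 3 segment(s) drawn
Waypoints (4 total):
(0, 0)
(-14, 0)
(0, 0)
(12, 0)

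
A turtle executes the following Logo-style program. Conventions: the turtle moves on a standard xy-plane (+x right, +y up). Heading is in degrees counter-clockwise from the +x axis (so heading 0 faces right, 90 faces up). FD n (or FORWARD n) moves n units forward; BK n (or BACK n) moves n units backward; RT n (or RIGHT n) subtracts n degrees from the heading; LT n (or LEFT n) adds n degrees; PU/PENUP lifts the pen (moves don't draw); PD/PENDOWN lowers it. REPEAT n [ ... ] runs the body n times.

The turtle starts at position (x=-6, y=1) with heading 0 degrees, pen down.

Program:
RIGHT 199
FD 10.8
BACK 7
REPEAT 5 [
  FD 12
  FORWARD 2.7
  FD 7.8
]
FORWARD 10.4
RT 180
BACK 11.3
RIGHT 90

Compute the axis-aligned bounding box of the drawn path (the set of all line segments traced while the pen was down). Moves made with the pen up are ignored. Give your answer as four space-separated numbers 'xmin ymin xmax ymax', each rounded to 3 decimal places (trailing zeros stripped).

Answer: -136.482 1 -6 45.928

Derivation:
Executing turtle program step by step:
Start: pos=(-6,1), heading=0, pen down
RT 199: heading 0 -> 161
FD 10.8: (-6,1) -> (-16.212,4.516) [heading=161, draw]
BK 7: (-16.212,4.516) -> (-9.593,2.237) [heading=161, draw]
REPEAT 5 [
  -- iteration 1/5 --
  FD 12: (-9.593,2.237) -> (-20.939,6.144) [heading=161, draw]
  FD 2.7: (-20.939,6.144) -> (-23.492,7.023) [heading=161, draw]
  FD 7.8: (-23.492,7.023) -> (-30.867,9.562) [heading=161, draw]
  -- iteration 2/5 --
  FD 12: (-30.867,9.562) -> (-42.213,13.469) [heading=161, draw]
  FD 2.7: (-42.213,13.469) -> (-44.766,14.348) [heading=161, draw]
  FD 7.8: (-44.766,14.348) -> (-52.141,16.888) [heading=161, draw]
  -- iteration 3/5 --
  FD 12: (-52.141,16.888) -> (-63.488,20.795) [heading=161, draw]
  FD 2.7: (-63.488,20.795) -> (-66.04,21.674) [heading=161, draw]
  FD 7.8: (-66.04,21.674) -> (-73.415,24.213) [heading=161, draw]
  -- iteration 4/5 --
  FD 12: (-73.415,24.213) -> (-84.762,28.12) [heading=161, draw]
  FD 2.7: (-84.762,28.12) -> (-87.315,28.999) [heading=161, draw]
  FD 7.8: (-87.315,28.999) -> (-94.69,31.538) [heading=161, draw]
  -- iteration 5/5 --
  FD 12: (-94.69,31.538) -> (-106.036,35.445) [heading=161, draw]
  FD 2.7: (-106.036,35.445) -> (-108.589,36.324) [heading=161, draw]
  FD 7.8: (-108.589,36.324) -> (-115.964,38.864) [heading=161, draw]
]
FD 10.4: (-115.964,38.864) -> (-125.797,42.249) [heading=161, draw]
RT 180: heading 161 -> 341
BK 11.3: (-125.797,42.249) -> (-136.482,45.928) [heading=341, draw]
RT 90: heading 341 -> 251
Final: pos=(-136.482,45.928), heading=251, 19 segment(s) drawn

Segment endpoints: x in {-136.482, -125.797, -115.964, -108.589, -106.036, -94.69, -87.315, -84.762, -73.415, -66.04, -63.488, -52.141, -44.766, -42.213, -30.867, -23.492, -20.939, -16.212, -9.593, -6}, y in {1, 2.237, 4.516, 6.144, 7.023, 9.562, 13.469, 14.348, 16.888, 20.795, 21.674, 24.213, 28.12, 28.999, 31.538, 35.445, 36.324, 38.864, 42.249, 45.928}
xmin=-136.482, ymin=1, xmax=-6, ymax=45.928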